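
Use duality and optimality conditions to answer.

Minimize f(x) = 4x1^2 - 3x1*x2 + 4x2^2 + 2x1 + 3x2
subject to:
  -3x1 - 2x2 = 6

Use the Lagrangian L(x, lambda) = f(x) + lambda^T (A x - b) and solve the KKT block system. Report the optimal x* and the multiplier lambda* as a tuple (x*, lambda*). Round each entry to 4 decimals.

Form the Lagrangian:
  L(x, lambda) = (1/2) x^T Q x + c^T x + lambda^T (A x - b)
Stationarity (grad_x L = 0): Q x + c + A^T lambda = 0.
Primal feasibility: A x = b.

This gives the KKT block system:
  [ Q   A^T ] [ x     ]   [-c ]
  [ A    0  ] [ lambda ] = [ b ]

Solving the linear system:
  x*      = (-1.2143, -1.1786)
  lambda* = (-1.3929)
  f(x*)   = 1.1964

x* = (-1.2143, -1.1786), lambda* = (-1.3929)


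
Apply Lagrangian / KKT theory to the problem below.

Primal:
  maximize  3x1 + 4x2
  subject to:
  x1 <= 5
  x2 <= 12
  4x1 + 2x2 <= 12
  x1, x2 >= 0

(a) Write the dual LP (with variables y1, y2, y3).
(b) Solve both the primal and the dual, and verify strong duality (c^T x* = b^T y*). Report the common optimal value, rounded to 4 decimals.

The standard primal-dual pair for 'max c^T x s.t. A x <= b, x >= 0' is:
  Dual:  min b^T y  s.t.  A^T y >= c,  y >= 0.

So the dual LP is:
  minimize  5y1 + 12y2 + 12y3
  subject to:
    y1 + 4y3 >= 3
    y2 + 2y3 >= 4
    y1, y2, y3 >= 0

Solving the primal: x* = (0, 6).
  primal value c^T x* = 24.
Solving the dual: y* = (0, 0, 2).
  dual value b^T y* = 24.
Strong duality: c^T x* = b^T y*. Confirmed.

24


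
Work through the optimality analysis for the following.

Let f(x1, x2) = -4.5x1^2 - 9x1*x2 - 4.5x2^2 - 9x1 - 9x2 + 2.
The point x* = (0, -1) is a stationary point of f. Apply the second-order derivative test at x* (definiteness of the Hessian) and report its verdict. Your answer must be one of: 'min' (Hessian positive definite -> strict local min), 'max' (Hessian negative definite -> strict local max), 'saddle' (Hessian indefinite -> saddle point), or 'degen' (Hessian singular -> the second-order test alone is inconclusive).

Compute the Hessian H = grad^2 f:
  H = [[-9, -9], [-9, -9]]
Verify stationarity: grad f(x*) = H x* + g = (0, 0).
Eigenvalues of H: -18, 0.
H has a zero eigenvalue (singular; negative semidefinite but not definite), so H is neither positive definite, negative definite, nor indefinite. The second-order test alone is inconclusive -> degen.
(Indeed, f is constant along the null direction of H through x*, so x* is not a strict local extremum.)

degen


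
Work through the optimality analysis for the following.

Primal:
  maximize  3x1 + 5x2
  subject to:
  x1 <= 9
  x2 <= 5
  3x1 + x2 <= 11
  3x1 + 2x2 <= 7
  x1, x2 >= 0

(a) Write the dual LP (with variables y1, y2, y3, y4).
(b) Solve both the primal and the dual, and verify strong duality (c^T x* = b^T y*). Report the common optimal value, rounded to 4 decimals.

The standard primal-dual pair for 'max c^T x s.t. A x <= b, x >= 0' is:
  Dual:  min b^T y  s.t.  A^T y >= c,  y >= 0.

So the dual LP is:
  minimize  9y1 + 5y2 + 11y3 + 7y4
  subject to:
    y1 + 3y3 + 3y4 >= 3
    y2 + y3 + 2y4 >= 5
    y1, y2, y3, y4 >= 0

Solving the primal: x* = (0, 3.5).
  primal value c^T x* = 17.5.
Solving the dual: y* = (0, 0, 0, 2.5).
  dual value b^T y* = 17.5.
Strong duality: c^T x* = b^T y*. Confirmed.

17.5


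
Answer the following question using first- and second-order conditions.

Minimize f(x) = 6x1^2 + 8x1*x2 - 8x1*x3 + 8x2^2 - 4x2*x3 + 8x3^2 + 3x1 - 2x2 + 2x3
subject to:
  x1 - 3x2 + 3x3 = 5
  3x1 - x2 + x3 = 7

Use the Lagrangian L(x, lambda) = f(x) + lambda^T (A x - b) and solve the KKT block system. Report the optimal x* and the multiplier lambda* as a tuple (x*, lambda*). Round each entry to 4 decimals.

Form the Lagrangian:
  L(x, lambda) = (1/2) x^T Q x + c^T x + lambda^T (A x - b)
Stationarity (grad_x L = 0): Q x + c + A^T lambda = 0.
Primal feasibility: A x = b.

This gives the KKT block system:
  [ Q   A^T ] [ x     ]   [-c ]
  [ A    0  ] [ lambda ] = [ b ]

Solving the linear system:
  x*      = (2, -0.5, 0.5)
  lambda* = (3.875, -7.625)
  f(x*)   = 21

x* = (2, -0.5, 0.5), lambda* = (3.875, -7.625)


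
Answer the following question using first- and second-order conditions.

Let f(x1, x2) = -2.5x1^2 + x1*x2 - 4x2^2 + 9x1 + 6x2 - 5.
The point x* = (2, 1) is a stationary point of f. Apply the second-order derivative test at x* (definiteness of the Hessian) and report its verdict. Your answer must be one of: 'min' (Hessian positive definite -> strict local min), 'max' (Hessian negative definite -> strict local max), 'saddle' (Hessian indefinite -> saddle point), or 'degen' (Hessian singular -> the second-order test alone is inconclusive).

Compute the Hessian H = grad^2 f:
  H = [[-5, 1], [1, -8]]
Verify stationarity: grad f(x*) = H x* + g = (0, 0).
Eigenvalues of H: -8.3028, -4.6972.
Both eigenvalues < 0, so H is negative definite -> x* is a strict local max.

max


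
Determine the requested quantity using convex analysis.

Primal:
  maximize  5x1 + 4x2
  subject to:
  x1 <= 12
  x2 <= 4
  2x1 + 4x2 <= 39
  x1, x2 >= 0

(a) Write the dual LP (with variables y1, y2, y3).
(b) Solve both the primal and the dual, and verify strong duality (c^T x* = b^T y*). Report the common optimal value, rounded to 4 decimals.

The standard primal-dual pair for 'max c^T x s.t. A x <= b, x >= 0' is:
  Dual:  min b^T y  s.t.  A^T y >= c,  y >= 0.

So the dual LP is:
  minimize  12y1 + 4y2 + 39y3
  subject to:
    y1 + 2y3 >= 5
    y2 + 4y3 >= 4
    y1, y2, y3 >= 0

Solving the primal: x* = (12, 3.75).
  primal value c^T x* = 75.
Solving the dual: y* = (3, 0, 1).
  dual value b^T y* = 75.
Strong duality: c^T x* = b^T y*. Confirmed.

75


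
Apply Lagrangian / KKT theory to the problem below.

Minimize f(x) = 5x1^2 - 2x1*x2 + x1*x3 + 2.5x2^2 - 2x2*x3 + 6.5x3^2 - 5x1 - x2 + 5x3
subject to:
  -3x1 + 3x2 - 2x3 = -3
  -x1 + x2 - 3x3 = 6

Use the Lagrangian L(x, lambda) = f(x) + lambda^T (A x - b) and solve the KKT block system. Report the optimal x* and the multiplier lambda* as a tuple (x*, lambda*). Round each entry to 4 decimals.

Form the Lagrangian:
  L(x, lambda) = (1/2) x^T Q x + c^T x + lambda^T (A x - b)
Stationarity (grad_x L = 0): Q x + c + A^T lambda = 0.
Primal feasibility: A x = b.

This gives the KKT block system:
  [ Q   A^T ] [ x     ]   [-c ]
  [ A    0  ] [ lambda ] = [ b ]

Solving the linear system:
  x*      = (1.0909, -1.9091, -3)
  lambda* = (7.039, -14.3896)
  f(x*)   = 44.4545

x* = (1.0909, -1.9091, -3), lambda* = (7.039, -14.3896)


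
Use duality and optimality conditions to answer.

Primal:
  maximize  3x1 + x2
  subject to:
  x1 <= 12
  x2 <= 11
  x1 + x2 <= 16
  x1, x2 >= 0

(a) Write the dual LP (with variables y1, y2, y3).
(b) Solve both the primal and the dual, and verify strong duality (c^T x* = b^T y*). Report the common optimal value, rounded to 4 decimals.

The standard primal-dual pair for 'max c^T x s.t. A x <= b, x >= 0' is:
  Dual:  min b^T y  s.t.  A^T y >= c,  y >= 0.

So the dual LP is:
  minimize  12y1 + 11y2 + 16y3
  subject to:
    y1 + y3 >= 3
    y2 + y3 >= 1
    y1, y2, y3 >= 0

Solving the primal: x* = (12, 4).
  primal value c^T x* = 40.
Solving the dual: y* = (2, 0, 1).
  dual value b^T y* = 40.
Strong duality: c^T x* = b^T y*. Confirmed.

40


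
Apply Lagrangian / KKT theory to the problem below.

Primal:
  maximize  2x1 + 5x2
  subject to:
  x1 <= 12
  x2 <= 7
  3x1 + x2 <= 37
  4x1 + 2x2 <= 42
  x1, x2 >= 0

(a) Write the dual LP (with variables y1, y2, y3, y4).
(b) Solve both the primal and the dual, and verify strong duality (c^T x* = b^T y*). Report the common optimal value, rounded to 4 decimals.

The standard primal-dual pair for 'max c^T x s.t. A x <= b, x >= 0' is:
  Dual:  min b^T y  s.t.  A^T y >= c,  y >= 0.

So the dual LP is:
  minimize  12y1 + 7y2 + 37y3 + 42y4
  subject to:
    y1 + 3y3 + 4y4 >= 2
    y2 + y3 + 2y4 >= 5
    y1, y2, y3, y4 >= 0

Solving the primal: x* = (7, 7).
  primal value c^T x* = 49.
Solving the dual: y* = (0, 4, 0, 0.5).
  dual value b^T y* = 49.
Strong duality: c^T x* = b^T y*. Confirmed.

49


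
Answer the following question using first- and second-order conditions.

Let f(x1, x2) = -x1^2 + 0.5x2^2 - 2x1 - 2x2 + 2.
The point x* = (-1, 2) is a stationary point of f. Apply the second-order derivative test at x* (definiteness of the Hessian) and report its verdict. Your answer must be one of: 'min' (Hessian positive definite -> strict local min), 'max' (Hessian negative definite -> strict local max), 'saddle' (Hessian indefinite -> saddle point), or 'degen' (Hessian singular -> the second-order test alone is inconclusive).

Compute the Hessian H = grad^2 f:
  H = [[-2, 0], [0, 1]]
Verify stationarity: grad f(x*) = H x* + g = (0, 0).
Eigenvalues of H: -2, 1.
Eigenvalues have mixed signs, so H is indefinite -> x* is a saddle point.

saddle


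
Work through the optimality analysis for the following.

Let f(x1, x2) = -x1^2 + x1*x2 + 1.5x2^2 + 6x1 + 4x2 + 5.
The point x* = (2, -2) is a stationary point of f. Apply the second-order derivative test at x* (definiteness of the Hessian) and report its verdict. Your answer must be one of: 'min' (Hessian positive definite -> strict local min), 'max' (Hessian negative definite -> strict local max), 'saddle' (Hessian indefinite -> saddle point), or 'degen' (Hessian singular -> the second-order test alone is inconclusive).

Compute the Hessian H = grad^2 f:
  H = [[-2, 1], [1, 3]]
Verify stationarity: grad f(x*) = H x* + g = (0, 0).
Eigenvalues of H: -2.1926, 3.1926.
Eigenvalues have mixed signs, so H is indefinite -> x* is a saddle point.

saddle


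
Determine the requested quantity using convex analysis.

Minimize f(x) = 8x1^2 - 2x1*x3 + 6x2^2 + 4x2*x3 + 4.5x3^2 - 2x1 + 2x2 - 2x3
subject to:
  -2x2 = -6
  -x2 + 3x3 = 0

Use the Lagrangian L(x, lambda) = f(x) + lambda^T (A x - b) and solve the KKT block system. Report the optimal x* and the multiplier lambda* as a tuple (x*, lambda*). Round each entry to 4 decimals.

Form the Lagrangian:
  L(x, lambda) = (1/2) x^T Q x + c^T x + lambda^T (A x - b)
Stationarity (grad_x L = 0): Q x + c + A^T lambda = 0.
Primal feasibility: A x = b.

This gives the KKT block system:
  [ Q   A^T ] [ x     ]   [-c ]
  [ A    0  ] [ lambda ] = [ b ]

Solving the linear system:
  x*      = (0.25, 3, 1)
  lambda* = (24.0833, -6.1667)
  f(x*)   = 74

x* = (0.25, 3, 1), lambda* = (24.0833, -6.1667)


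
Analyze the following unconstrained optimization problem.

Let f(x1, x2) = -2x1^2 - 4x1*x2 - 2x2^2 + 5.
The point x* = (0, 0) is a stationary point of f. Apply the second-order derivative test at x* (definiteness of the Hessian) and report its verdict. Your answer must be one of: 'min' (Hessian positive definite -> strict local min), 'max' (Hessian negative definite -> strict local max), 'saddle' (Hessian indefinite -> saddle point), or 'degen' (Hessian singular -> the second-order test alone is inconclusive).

Compute the Hessian H = grad^2 f:
  H = [[-4, -4], [-4, -4]]
Verify stationarity: grad f(x*) = H x* + g = (0, 0).
Eigenvalues of H: -8, 0.
H has a zero eigenvalue (singular; negative semidefinite but not definite), so H is neither positive definite, negative definite, nor indefinite. The second-order test alone is inconclusive -> degen.
(Indeed, f is constant along the null direction of H through x*, so x* is not a strict local extremum.)

degen


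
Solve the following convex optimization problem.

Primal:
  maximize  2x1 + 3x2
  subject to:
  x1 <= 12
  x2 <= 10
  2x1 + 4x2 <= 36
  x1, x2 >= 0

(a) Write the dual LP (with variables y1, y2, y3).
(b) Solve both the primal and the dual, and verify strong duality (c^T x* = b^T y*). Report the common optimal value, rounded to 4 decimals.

The standard primal-dual pair for 'max c^T x s.t. A x <= b, x >= 0' is:
  Dual:  min b^T y  s.t.  A^T y >= c,  y >= 0.

So the dual LP is:
  minimize  12y1 + 10y2 + 36y3
  subject to:
    y1 + 2y3 >= 2
    y2 + 4y3 >= 3
    y1, y2, y3 >= 0

Solving the primal: x* = (12, 3).
  primal value c^T x* = 33.
Solving the dual: y* = (0.5, 0, 0.75).
  dual value b^T y* = 33.
Strong duality: c^T x* = b^T y*. Confirmed.

33


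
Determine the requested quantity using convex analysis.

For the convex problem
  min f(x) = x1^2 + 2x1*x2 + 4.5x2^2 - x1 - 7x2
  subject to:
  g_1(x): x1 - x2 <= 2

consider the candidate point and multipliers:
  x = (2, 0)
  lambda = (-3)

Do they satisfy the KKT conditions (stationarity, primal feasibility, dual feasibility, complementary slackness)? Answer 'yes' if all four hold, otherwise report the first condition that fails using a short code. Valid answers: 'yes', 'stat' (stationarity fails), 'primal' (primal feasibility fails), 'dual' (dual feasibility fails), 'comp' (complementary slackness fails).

Gradient of f: grad f(x) = Q x + c = (3, -3)
Constraint values g_i(x) = a_i^T x - b_i:
  g_1((2, 0)) = 0
Stationarity residual: grad f(x) + sum_i lambda_i a_i = (0, 0)
  -> stationarity OK
Primal feasibility (all g_i <= 0): OK
Dual feasibility (all lambda_i >= 0): FAILS
Complementary slackness (lambda_i * g_i(x) = 0 for all i): OK

Verdict: the first failing condition is dual_feasibility -> dual.

dual


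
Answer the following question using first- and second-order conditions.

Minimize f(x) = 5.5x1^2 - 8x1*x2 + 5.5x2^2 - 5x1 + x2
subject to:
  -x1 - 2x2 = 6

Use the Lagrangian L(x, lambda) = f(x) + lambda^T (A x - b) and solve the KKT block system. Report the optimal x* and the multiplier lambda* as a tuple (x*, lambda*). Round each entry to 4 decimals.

Form the Lagrangian:
  L(x, lambda) = (1/2) x^T Q x + c^T x + lambda^T (A x - b)
Stationarity (grad_x L = 0): Q x + c + A^T lambda = 0.
Primal feasibility: A x = b.

This gives the KKT block system:
  [ Q   A^T ] [ x     ]   [-c ]
  [ A    0  ] [ lambda ] = [ b ]

Solving the linear system:
  x*      = (-1.6092, -2.1954)
  lambda* = (-5.1379)
  f(x*)   = 18.3391

x* = (-1.6092, -2.1954), lambda* = (-5.1379)


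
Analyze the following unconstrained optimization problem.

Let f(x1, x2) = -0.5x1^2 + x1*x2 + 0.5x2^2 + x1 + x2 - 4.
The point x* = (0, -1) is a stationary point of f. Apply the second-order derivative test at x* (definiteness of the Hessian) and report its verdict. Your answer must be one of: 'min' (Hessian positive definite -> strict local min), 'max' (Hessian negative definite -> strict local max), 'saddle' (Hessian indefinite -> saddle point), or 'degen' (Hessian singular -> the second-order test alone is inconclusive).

Compute the Hessian H = grad^2 f:
  H = [[-1, 1], [1, 1]]
Verify stationarity: grad f(x*) = H x* + g = (0, 0).
Eigenvalues of H: -1.4142, 1.4142.
Eigenvalues have mixed signs, so H is indefinite -> x* is a saddle point.

saddle


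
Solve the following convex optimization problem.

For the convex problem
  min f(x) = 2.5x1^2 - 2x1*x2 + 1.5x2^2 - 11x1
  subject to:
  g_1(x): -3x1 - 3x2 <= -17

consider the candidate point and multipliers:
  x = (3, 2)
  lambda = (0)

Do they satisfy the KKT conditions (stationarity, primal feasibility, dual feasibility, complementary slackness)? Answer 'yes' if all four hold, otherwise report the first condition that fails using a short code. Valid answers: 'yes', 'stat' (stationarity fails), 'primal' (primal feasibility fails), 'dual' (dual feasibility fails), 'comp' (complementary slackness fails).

Gradient of f: grad f(x) = Q x + c = (0, 0)
Constraint values g_i(x) = a_i^T x - b_i:
  g_1((3, 2)) = 2
Stationarity residual: grad f(x) + sum_i lambda_i a_i = (0, 0)
  -> stationarity OK
Primal feasibility (all g_i <= 0): FAILS
Dual feasibility (all lambda_i >= 0): OK
Complementary slackness (lambda_i * g_i(x) = 0 for all i): OK

Verdict: the first failing condition is primal_feasibility -> primal.

primal


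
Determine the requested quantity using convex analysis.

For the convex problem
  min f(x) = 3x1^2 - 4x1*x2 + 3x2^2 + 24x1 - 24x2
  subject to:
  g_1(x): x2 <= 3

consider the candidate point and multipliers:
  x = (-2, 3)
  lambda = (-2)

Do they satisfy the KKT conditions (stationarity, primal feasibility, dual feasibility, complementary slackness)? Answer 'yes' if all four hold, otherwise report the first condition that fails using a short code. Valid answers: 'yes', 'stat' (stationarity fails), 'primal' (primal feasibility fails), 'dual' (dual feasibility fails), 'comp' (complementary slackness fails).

Gradient of f: grad f(x) = Q x + c = (0, 2)
Constraint values g_i(x) = a_i^T x - b_i:
  g_1((-2, 3)) = 0
Stationarity residual: grad f(x) + sum_i lambda_i a_i = (0, 0)
  -> stationarity OK
Primal feasibility (all g_i <= 0): OK
Dual feasibility (all lambda_i >= 0): FAILS
Complementary slackness (lambda_i * g_i(x) = 0 for all i): OK

Verdict: the first failing condition is dual_feasibility -> dual.

dual


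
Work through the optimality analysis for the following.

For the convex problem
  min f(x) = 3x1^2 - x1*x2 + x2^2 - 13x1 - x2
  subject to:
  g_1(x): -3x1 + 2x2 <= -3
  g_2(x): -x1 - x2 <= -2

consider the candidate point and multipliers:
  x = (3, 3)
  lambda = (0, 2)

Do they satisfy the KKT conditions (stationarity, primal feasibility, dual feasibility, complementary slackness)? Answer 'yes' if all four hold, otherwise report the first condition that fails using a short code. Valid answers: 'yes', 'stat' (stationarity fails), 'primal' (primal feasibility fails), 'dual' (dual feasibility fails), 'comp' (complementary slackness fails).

Gradient of f: grad f(x) = Q x + c = (2, 2)
Constraint values g_i(x) = a_i^T x - b_i:
  g_1((3, 3)) = 0
  g_2((3, 3)) = -4
Stationarity residual: grad f(x) + sum_i lambda_i a_i = (0, 0)
  -> stationarity OK
Primal feasibility (all g_i <= 0): OK
Dual feasibility (all lambda_i >= 0): OK
Complementary slackness (lambda_i * g_i(x) = 0 for all i): FAILS

Verdict: the first failing condition is complementary_slackness -> comp.

comp


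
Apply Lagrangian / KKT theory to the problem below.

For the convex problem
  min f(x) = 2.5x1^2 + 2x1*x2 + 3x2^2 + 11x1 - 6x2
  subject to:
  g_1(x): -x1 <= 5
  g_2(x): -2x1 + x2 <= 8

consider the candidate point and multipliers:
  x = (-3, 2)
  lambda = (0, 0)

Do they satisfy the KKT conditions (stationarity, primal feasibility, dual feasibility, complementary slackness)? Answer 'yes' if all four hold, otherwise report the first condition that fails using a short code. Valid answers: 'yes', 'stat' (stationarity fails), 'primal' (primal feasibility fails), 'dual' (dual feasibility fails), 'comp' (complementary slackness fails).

Gradient of f: grad f(x) = Q x + c = (0, 0)
Constraint values g_i(x) = a_i^T x - b_i:
  g_1((-3, 2)) = -2
  g_2((-3, 2)) = 0
Stationarity residual: grad f(x) + sum_i lambda_i a_i = (0, 0)
  -> stationarity OK
Primal feasibility (all g_i <= 0): OK
Dual feasibility (all lambda_i >= 0): OK
Complementary slackness (lambda_i * g_i(x) = 0 for all i): OK

Verdict: yes, KKT holds.

yes


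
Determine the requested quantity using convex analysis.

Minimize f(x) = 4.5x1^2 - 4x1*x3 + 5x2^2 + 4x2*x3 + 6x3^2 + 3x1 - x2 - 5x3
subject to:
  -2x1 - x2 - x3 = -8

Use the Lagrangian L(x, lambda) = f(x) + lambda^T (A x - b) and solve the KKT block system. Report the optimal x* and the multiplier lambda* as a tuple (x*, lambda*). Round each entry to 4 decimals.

Form the Lagrangian:
  L(x, lambda) = (1/2) x^T Q x + c^T x + lambda^T (A x - b)
Stationarity (grad_x L = 0): Q x + c + A^T lambda = 0.
Primal feasibility: A x = b.

This gives the KKT block system:
  [ Q   A^T ] [ x     ]   [-c ]
  [ A    0  ] [ lambda ] = [ b ]

Solving the linear system:
  x*      = (2.8199, 0.2572, 2.1029)
  lambda* = (9.9839)
  f(x*)   = 38.7797

x* = (2.8199, 0.2572, 2.1029), lambda* = (9.9839)


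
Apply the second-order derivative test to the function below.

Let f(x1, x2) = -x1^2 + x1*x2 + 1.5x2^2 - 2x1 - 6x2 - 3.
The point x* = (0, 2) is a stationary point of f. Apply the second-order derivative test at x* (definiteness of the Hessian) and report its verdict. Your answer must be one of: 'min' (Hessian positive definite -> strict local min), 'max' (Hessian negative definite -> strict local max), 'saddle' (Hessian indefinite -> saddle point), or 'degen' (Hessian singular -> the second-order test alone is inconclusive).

Compute the Hessian H = grad^2 f:
  H = [[-2, 1], [1, 3]]
Verify stationarity: grad f(x*) = H x* + g = (0, 0).
Eigenvalues of H: -2.1926, 3.1926.
Eigenvalues have mixed signs, so H is indefinite -> x* is a saddle point.

saddle


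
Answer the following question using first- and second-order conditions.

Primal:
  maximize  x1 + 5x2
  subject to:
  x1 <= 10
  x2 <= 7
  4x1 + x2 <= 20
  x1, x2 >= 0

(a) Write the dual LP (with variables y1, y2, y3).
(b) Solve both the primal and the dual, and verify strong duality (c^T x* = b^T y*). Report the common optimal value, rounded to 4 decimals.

The standard primal-dual pair for 'max c^T x s.t. A x <= b, x >= 0' is:
  Dual:  min b^T y  s.t.  A^T y >= c,  y >= 0.

So the dual LP is:
  minimize  10y1 + 7y2 + 20y3
  subject to:
    y1 + 4y3 >= 1
    y2 + y3 >= 5
    y1, y2, y3 >= 0

Solving the primal: x* = (3.25, 7).
  primal value c^T x* = 38.25.
Solving the dual: y* = (0, 4.75, 0.25).
  dual value b^T y* = 38.25.
Strong duality: c^T x* = b^T y*. Confirmed.

38.25


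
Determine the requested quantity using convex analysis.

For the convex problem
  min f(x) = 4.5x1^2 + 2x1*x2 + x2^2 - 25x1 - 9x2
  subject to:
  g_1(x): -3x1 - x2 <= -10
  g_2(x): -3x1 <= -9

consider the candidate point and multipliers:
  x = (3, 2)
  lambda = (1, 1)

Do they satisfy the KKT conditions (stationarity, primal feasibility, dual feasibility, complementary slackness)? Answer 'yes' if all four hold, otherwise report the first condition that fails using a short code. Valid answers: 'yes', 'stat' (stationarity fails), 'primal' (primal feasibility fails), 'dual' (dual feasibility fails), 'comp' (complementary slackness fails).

Gradient of f: grad f(x) = Q x + c = (6, 1)
Constraint values g_i(x) = a_i^T x - b_i:
  g_1((3, 2)) = -1
  g_2((3, 2)) = 0
Stationarity residual: grad f(x) + sum_i lambda_i a_i = (0, 0)
  -> stationarity OK
Primal feasibility (all g_i <= 0): OK
Dual feasibility (all lambda_i >= 0): OK
Complementary slackness (lambda_i * g_i(x) = 0 for all i): FAILS

Verdict: the first failing condition is complementary_slackness -> comp.

comp


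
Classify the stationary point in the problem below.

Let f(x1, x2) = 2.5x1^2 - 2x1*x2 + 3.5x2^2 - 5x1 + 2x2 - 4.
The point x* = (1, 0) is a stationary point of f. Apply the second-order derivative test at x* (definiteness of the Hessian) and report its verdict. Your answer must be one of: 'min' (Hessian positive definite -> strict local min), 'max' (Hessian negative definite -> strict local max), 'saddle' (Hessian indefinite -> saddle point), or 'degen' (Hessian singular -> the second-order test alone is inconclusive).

Compute the Hessian H = grad^2 f:
  H = [[5, -2], [-2, 7]]
Verify stationarity: grad f(x*) = H x* + g = (0, 0).
Eigenvalues of H: 3.7639, 8.2361.
Both eigenvalues > 0, so H is positive definite -> x* is a strict local min.

min


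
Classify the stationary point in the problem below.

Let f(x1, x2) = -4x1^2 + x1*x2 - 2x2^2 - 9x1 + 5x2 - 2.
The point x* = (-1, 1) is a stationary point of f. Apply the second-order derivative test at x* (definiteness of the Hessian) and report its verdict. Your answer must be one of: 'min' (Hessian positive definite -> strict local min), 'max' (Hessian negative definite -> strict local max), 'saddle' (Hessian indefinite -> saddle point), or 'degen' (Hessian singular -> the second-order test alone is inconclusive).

Compute the Hessian H = grad^2 f:
  H = [[-8, 1], [1, -4]]
Verify stationarity: grad f(x*) = H x* + g = (0, 0).
Eigenvalues of H: -8.2361, -3.7639.
Both eigenvalues < 0, so H is negative definite -> x* is a strict local max.

max


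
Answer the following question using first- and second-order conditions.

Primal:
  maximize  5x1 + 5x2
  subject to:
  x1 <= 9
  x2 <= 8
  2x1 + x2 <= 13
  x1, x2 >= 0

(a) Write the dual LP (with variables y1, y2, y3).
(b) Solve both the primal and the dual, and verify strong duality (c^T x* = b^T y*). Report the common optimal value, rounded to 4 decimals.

The standard primal-dual pair for 'max c^T x s.t. A x <= b, x >= 0' is:
  Dual:  min b^T y  s.t.  A^T y >= c,  y >= 0.

So the dual LP is:
  minimize  9y1 + 8y2 + 13y3
  subject to:
    y1 + 2y3 >= 5
    y2 + y3 >= 5
    y1, y2, y3 >= 0

Solving the primal: x* = (2.5, 8).
  primal value c^T x* = 52.5.
Solving the dual: y* = (0, 2.5, 2.5).
  dual value b^T y* = 52.5.
Strong duality: c^T x* = b^T y*. Confirmed.

52.5


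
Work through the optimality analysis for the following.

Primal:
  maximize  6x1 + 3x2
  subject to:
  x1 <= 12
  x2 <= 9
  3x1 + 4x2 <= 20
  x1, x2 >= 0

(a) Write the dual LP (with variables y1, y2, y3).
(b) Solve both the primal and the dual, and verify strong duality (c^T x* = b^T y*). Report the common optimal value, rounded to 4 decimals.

The standard primal-dual pair for 'max c^T x s.t. A x <= b, x >= 0' is:
  Dual:  min b^T y  s.t.  A^T y >= c,  y >= 0.

So the dual LP is:
  minimize  12y1 + 9y2 + 20y3
  subject to:
    y1 + 3y3 >= 6
    y2 + 4y3 >= 3
    y1, y2, y3 >= 0

Solving the primal: x* = (6.6667, 0).
  primal value c^T x* = 40.
Solving the dual: y* = (0, 0, 2).
  dual value b^T y* = 40.
Strong duality: c^T x* = b^T y*. Confirmed.

40


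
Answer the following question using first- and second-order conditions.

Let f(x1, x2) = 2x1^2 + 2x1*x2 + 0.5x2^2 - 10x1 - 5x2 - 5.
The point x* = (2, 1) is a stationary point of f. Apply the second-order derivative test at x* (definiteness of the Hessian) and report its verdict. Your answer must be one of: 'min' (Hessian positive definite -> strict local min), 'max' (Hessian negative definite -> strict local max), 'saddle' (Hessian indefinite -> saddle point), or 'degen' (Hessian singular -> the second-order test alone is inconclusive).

Compute the Hessian H = grad^2 f:
  H = [[4, 2], [2, 1]]
Verify stationarity: grad f(x*) = H x* + g = (0, 0).
Eigenvalues of H: 0, 5.
H has a zero eigenvalue (singular; positive semidefinite but not definite), so H is neither positive definite, negative definite, nor indefinite. The second-order test alone is inconclusive -> degen.
(Indeed, f is constant along the null direction of H through x*, so x* is not a strict local extremum.)

degen


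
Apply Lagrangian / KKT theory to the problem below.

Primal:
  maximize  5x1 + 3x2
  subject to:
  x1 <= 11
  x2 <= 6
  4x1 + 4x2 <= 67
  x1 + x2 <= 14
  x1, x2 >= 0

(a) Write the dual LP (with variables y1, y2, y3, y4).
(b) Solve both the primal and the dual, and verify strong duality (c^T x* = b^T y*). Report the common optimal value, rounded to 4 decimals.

The standard primal-dual pair for 'max c^T x s.t. A x <= b, x >= 0' is:
  Dual:  min b^T y  s.t.  A^T y >= c,  y >= 0.

So the dual LP is:
  minimize  11y1 + 6y2 + 67y3 + 14y4
  subject to:
    y1 + 4y3 + y4 >= 5
    y2 + 4y3 + y4 >= 3
    y1, y2, y3, y4 >= 0

Solving the primal: x* = (11, 3).
  primal value c^T x* = 64.
Solving the dual: y* = (2, 0, 0, 3).
  dual value b^T y* = 64.
Strong duality: c^T x* = b^T y*. Confirmed.

64


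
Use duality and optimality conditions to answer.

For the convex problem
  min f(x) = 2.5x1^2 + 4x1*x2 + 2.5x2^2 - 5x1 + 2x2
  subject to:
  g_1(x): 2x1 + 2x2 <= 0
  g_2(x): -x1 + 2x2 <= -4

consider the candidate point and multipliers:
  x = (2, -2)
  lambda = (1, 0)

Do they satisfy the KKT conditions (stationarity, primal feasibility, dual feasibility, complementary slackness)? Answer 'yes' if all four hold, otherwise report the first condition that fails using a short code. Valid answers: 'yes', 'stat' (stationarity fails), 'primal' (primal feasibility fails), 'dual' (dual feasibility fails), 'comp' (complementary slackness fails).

Gradient of f: grad f(x) = Q x + c = (-3, 0)
Constraint values g_i(x) = a_i^T x - b_i:
  g_1((2, -2)) = 0
  g_2((2, -2)) = -2
Stationarity residual: grad f(x) + sum_i lambda_i a_i = (-1, 2)
  -> stationarity FAILS
Primal feasibility (all g_i <= 0): OK
Dual feasibility (all lambda_i >= 0): OK
Complementary slackness (lambda_i * g_i(x) = 0 for all i): OK

Verdict: the first failing condition is stationarity -> stat.

stat


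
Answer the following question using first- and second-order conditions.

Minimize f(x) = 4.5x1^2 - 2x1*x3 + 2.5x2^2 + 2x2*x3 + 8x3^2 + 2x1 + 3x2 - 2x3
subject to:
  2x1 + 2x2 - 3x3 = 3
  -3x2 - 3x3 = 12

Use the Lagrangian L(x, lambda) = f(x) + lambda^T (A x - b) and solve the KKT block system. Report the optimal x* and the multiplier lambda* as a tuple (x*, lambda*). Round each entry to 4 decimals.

Form the Lagrangian:
  L(x, lambda) = (1/2) x^T Q x + c^T x + lambda^T (A x - b)
Stationarity (grad_x L = 0): Q x + c + A^T lambda = 0.
Primal feasibility: A x = b.

This gives the KKT block system:
  [ Q   A^T ] [ x     ]   [-c ]
  [ A    0  ] [ lambda ] = [ b ]

Solving the linear system:
  x*      = (0.5692, -2.0277, -1.9723)
  lambda* = (-5.5336, -7.3834)
  f(x*)   = 52.1008

x* = (0.5692, -2.0277, -1.9723), lambda* = (-5.5336, -7.3834)


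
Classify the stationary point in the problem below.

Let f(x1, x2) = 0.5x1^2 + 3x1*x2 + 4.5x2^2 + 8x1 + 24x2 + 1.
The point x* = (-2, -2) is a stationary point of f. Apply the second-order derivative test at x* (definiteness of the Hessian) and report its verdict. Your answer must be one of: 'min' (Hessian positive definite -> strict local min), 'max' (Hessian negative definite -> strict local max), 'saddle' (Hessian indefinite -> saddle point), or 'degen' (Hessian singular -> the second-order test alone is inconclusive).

Compute the Hessian H = grad^2 f:
  H = [[1, 3], [3, 9]]
Verify stationarity: grad f(x*) = H x* + g = (0, 0).
Eigenvalues of H: 0, 10.
H has a zero eigenvalue (singular; positive semidefinite but not definite), so H is neither positive definite, negative definite, nor indefinite. The second-order test alone is inconclusive -> degen.
(Indeed, f is constant along the null direction of H through x*, so x* is not a strict local extremum.)

degen


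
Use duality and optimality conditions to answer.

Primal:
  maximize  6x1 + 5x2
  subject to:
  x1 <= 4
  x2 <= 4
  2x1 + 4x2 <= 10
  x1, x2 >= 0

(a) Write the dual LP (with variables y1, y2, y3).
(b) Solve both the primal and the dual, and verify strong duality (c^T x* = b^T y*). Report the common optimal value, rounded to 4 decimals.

The standard primal-dual pair for 'max c^T x s.t. A x <= b, x >= 0' is:
  Dual:  min b^T y  s.t.  A^T y >= c,  y >= 0.

So the dual LP is:
  minimize  4y1 + 4y2 + 10y3
  subject to:
    y1 + 2y3 >= 6
    y2 + 4y3 >= 5
    y1, y2, y3 >= 0

Solving the primal: x* = (4, 0.5).
  primal value c^T x* = 26.5.
Solving the dual: y* = (3.5, 0, 1.25).
  dual value b^T y* = 26.5.
Strong duality: c^T x* = b^T y*. Confirmed.

26.5


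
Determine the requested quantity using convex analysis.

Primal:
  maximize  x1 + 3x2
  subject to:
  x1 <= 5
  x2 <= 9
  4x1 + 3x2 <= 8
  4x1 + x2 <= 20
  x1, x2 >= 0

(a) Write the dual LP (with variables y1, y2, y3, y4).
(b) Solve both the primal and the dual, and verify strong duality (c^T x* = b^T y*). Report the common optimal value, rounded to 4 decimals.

The standard primal-dual pair for 'max c^T x s.t. A x <= b, x >= 0' is:
  Dual:  min b^T y  s.t.  A^T y >= c,  y >= 0.

So the dual LP is:
  minimize  5y1 + 9y2 + 8y3 + 20y4
  subject to:
    y1 + 4y3 + 4y4 >= 1
    y2 + 3y3 + y4 >= 3
    y1, y2, y3, y4 >= 0

Solving the primal: x* = (0, 2.6667).
  primal value c^T x* = 8.
Solving the dual: y* = (0, 0, 1, 0).
  dual value b^T y* = 8.
Strong duality: c^T x* = b^T y*. Confirmed.

8


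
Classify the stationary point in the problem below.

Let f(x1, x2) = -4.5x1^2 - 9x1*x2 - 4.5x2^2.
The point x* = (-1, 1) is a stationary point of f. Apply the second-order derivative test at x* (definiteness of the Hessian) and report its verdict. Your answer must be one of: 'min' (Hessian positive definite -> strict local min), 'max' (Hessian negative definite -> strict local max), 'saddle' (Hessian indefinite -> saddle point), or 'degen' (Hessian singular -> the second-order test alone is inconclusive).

Compute the Hessian H = grad^2 f:
  H = [[-9, -9], [-9, -9]]
Verify stationarity: grad f(x*) = H x* + g = (0, 0).
Eigenvalues of H: -18, 0.
H has a zero eigenvalue (singular; negative semidefinite but not definite), so H is neither positive definite, negative definite, nor indefinite. The second-order test alone is inconclusive -> degen.
(Indeed, f is constant along the null direction of H through x*, so x* is not a strict local extremum.)

degen


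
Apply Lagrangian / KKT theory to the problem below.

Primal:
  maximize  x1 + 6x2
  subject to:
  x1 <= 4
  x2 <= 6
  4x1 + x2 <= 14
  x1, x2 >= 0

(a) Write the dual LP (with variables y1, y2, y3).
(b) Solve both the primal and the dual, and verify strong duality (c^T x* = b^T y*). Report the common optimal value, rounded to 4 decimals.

The standard primal-dual pair for 'max c^T x s.t. A x <= b, x >= 0' is:
  Dual:  min b^T y  s.t.  A^T y >= c,  y >= 0.

So the dual LP is:
  minimize  4y1 + 6y2 + 14y3
  subject to:
    y1 + 4y3 >= 1
    y2 + y3 >= 6
    y1, y2, y3 >= 0

Solving the primal: x* = (2, 6).
  primal value c^T x* = 38.
Solving the dual: y* = (0, 5.75, 0.25).
  dual value b^T y* = 38.
Strong duality: c^T x* = b^T y*. Confirmed.

38


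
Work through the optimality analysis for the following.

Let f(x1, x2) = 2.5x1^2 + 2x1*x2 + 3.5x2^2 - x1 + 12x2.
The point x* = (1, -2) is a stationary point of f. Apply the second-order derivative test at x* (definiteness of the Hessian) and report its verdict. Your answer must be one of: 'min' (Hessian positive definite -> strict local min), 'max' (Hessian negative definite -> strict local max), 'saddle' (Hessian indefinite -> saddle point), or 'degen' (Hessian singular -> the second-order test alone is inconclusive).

Compute the Hessian H = grad^2 f:
  H = [[5, 2], [2, 7]]
Verify stationarity: grad f(x*) = H x* + g = (0, 0).
Eigenvalues of H: 3.7639, 8.2361.
Both eigenvalues > 0, so H is positive definite -> x* is a strict local min.

min


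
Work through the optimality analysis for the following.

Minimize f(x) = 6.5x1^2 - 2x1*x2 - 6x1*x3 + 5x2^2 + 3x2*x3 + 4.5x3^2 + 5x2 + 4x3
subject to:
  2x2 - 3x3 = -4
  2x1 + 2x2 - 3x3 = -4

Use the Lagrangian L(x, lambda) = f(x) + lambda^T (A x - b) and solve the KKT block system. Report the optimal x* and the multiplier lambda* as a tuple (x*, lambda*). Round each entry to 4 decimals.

Form the Lagrangian:
  L(x, lambda) = (1/2) x^T Q x + c^T x + lambda^T (A x - b)
Stationarity (grad_x L = 0): Q x + c + A^T lambda = 0.
Primal feasibility: A x = b.

This gives the KKT block system:
  [ Q   A^T ] [ x     ]   [-c ]
  [ A    0  ] [ lambda ] = [ b ]

Solving the linear system:
  x*      = (0, -1.0926, 0.6049)
  lambda* = (1.3333, 0.7222)
  f(x*)   = 2.5895

x* = (0, -1.0926, 0.6049), lambda* = (1.3333, 0.7222)


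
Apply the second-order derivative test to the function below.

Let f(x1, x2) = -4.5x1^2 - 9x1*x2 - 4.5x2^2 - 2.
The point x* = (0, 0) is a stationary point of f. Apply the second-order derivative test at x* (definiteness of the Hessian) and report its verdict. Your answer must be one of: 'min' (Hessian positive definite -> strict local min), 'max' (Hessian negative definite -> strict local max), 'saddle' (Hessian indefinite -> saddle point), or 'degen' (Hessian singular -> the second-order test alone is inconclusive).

Compute the Hessian H = grad^2 f:
  H = [[-9, -9], [-9, -9]]
Verify stationarity: grad f(x*) = H x* + g = (0, 0).
Eigenvalues of H: -18, 0.
H has a zero eigenvalue (singular; negative semidefinite but not definite), so H is neither positive definite, negative definite, nor indefinite. The second-order test alone is inconclusive -> degen.
(Indeed, f is constant along the null direction of H through x*, so x* is not a strict local extremum.)

degen


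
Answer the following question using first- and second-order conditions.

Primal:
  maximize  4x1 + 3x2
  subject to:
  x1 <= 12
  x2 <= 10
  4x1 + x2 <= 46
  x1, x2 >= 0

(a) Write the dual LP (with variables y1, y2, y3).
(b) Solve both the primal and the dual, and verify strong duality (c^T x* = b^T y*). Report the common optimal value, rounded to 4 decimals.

The standard primal-dual pair for 'max c^T x s.t. A x <= b, x >= 0' is:
  Dual:  min b^T y  s.t.  A^T y >= c,  y >= 0.

So the dual LP is:
  minimize  12y1 + 10y2 + 46y3
  subject to:
    y1 + 4y3 >= 4
    y2 + y3 >= 3
    y1, y2, y3 >= 0

Solving the primal: x* = (9, 10).
  primal value c^T x* = 66.
Solving the dual: y* = (0, 2, 1).
  dual value b^T y* = 66.
Strong duality: c^T x* = b^T y*. Confirmed.

66


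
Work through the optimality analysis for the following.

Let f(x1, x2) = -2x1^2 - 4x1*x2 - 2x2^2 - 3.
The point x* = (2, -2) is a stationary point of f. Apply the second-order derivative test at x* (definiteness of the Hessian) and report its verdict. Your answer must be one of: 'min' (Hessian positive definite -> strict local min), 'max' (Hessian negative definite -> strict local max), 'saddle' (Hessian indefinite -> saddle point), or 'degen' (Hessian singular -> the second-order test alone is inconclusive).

Compute the Hessian H = grad^2 f:
  H = [[-4, -4], [-4, -4]]
Verify stationarity: grad f(x*) = H x* + g = (0, 0).
Eigenvalues of H: -8, 0.
H has a zero eigenvalue (singular; negative semidefinite but not definite), so H is neither positive definite, negative definite, nor indefinite. The second-order test alone is inconclusive -> degen.
(Indeed, f is constant along the null direction of H through x*, so x* is not a strict local extremum.)

degen


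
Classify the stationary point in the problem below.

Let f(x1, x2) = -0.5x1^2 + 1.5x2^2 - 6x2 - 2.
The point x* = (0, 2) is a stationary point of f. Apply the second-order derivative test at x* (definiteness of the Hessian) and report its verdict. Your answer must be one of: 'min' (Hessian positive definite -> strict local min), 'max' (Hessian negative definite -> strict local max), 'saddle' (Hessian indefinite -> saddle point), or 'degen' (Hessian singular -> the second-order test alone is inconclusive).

Compute the Hessian H = grad^2 f:
  H = [[-1, 0], [0, 3]]
Verify stationarity: grad f(x*) = H x* + g = (0, 0).
Eigenvalues of H: -1, 3.
Eigenvalues have mixed signs, so H is indefinite -> x* is a saddle point.

saddle


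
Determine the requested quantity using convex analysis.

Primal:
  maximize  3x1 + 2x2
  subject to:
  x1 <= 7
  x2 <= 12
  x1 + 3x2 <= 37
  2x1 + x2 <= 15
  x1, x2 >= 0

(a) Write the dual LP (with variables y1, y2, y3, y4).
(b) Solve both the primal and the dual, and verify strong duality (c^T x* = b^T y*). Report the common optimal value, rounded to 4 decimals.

The standard primal-dual pair for 'max c^T x s.t. A x <= b, x >= 0' is:
  Dual:  min b^T y  s.t.  A^T y >= c,  y >= 0.

So the dual LP is:
  minimize  7y1 + 12y2 + 37y3 + 15y4
  subject to:
    y1 + y3 + 2y4 >= 3
    y2 + 3y3 + y4 >= 2
    y1, y2, y3, y4 >= 0

Solving the primal: x* = (1.6, 11.8).
  primal value c^T x* = 28.4.
Solving the dual: y* = (0, 0, 0.2, 1.4).
  dual value b^T y* = 28.4.
Strong duality: c^T x* = b^T y*. Confirmed.

28.4


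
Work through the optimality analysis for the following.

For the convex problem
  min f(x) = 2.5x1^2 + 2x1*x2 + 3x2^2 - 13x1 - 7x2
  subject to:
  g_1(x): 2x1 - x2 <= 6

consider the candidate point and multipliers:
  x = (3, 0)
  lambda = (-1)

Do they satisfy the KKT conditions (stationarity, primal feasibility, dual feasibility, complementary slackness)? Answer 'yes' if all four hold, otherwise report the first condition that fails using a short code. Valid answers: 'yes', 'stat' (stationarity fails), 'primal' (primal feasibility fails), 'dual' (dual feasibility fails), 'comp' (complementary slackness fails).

Gradient of f: grad f(x) = Q x + c = (2, -1)
Constraint values g_i(x) = a_i^T x - b_i:
  g_1((3, 0)) = 0
Stationarity residual: grad f(x) + sum_i lambda_i a_i = (0, 0)
  -> stationarity OK
Primal feasibility (all g_i <= 0): OK
Dual feasibility (all lambda_i >= 0): FAILS
Complementary slackness (lambda_i * g_i(x) = 0 for all i): OK

Verdict: the first failing condition is dual_feasibility -> dual.

dual


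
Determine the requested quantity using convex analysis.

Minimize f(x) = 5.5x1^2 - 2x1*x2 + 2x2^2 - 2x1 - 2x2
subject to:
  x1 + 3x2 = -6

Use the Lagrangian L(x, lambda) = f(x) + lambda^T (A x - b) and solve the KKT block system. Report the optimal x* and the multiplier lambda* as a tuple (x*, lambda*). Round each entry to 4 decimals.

Form the Lagrangian:
  L(x, lambda) = (1/2) x^T Q x + c^T x + lambda^T (A x - b)
Stationarity (grad_x L = 0): Q x + c + A^T lambda = 0.
Primal feasibility: A x = b.

This gives the KKT block system:
  [ Q   A^T ] [ x     ]   [-c ]
  [ A    0  ] [ lambda ] = [ b ]

Solving the linear system:
  x*      = (-0.4174, -1.8609)
  lambda* = (2.8696)
  f(x*)   = 10.887

x* = (-0.4174, -1.8609), lambda* = (2.8696)
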